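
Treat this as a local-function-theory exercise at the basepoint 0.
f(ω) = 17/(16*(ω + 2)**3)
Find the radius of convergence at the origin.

The radius of convergence is 2.

Denominator factor (ω + 2)^3: pole of order 3 at -2, modulus 2.
The radius of convergence is the smallest modulus among the singular points: 2.


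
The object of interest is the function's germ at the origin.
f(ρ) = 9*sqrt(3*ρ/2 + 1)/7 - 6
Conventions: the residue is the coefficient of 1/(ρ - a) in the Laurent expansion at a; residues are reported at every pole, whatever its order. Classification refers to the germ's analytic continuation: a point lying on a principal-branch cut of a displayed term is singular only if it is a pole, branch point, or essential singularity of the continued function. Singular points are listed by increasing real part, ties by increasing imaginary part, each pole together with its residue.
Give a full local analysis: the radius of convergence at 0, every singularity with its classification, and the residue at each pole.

Radius of convergence at 0: 2/3.
At -2/3: an algebraic (square-root) branch point.

Branch term (9/7)*sqrt(1 - ρ/(-2/3)): its argument vanishes at ρ = -2/3, a square-root branch point, modulus 2/3.
The radius of convergence is the smallest modulus among the singular points: 2/3.


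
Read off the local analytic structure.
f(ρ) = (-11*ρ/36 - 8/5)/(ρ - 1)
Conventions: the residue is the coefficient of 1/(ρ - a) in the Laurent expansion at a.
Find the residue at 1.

At the order-1 pole 1 set g(ρ) = (ρ - (1))*f(ρ) = -11*ρ/36 - 8/5.
Simple pole: residue = g(a) at a = 1, which is -343/180.

The residue is -343/180.


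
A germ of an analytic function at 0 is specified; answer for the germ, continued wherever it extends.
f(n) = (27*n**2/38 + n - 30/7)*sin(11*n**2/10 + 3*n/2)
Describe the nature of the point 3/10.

The point is a regular point.

There is no denominator, hence no pole anywhere.
The factor sin(11*n**2/10 + 3*n/2) is entire.
So the germ continues analytically to 3/10.


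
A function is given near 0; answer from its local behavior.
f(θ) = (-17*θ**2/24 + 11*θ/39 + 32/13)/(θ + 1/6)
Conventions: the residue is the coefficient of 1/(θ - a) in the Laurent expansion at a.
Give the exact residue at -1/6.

The residue is 26899/11232.

At the order-1 pole -1/6 set g(θ) = (θ - (-1/6))*f(θ) = -17*θ**2/24 + 11*θ/39 + 32/13.
Simple pole: residue = g(a) at a = -1/6, which is 26899/11232.


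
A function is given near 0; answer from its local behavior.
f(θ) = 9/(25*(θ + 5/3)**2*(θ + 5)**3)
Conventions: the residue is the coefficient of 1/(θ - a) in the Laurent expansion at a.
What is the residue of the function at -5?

The residue is 2187/250000.

At the order-3 pole -5 set g(θ) = (θ - (-5))^3*f(θ) = 9/(25*(θ + 5/3)**2).
Order-3 pole: residue = g''(a)/2; g''(-5) = 2187/125000, so the residue is 2187/250000.


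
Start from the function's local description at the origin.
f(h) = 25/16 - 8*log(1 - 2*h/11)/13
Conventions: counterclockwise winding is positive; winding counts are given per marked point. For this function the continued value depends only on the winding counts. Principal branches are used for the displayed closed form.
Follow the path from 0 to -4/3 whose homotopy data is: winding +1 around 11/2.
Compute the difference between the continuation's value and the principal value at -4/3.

Continued minus principal equals -(16/13)*pi*i.

The rational part is single-valued and drops out of the difference; each branch term changes only by its own monodromy.
(-8/13)*log(1 - h/(11/2)): each positive loop around 11/2 adds 2*pi*i to the log, so winding +1 contributes (-8/13)*(1)*2*pi*i = -(16/13)*pi*i.
Summing the contributions at h = -4/3 gives -(16/13)*pi*i.


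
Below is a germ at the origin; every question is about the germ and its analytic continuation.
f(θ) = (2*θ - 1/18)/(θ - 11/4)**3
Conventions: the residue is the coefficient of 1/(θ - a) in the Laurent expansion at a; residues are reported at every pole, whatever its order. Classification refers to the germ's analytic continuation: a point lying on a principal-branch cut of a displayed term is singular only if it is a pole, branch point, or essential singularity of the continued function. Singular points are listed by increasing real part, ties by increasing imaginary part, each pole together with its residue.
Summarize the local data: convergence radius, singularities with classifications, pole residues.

Radius of convergence at 0: 11/4.
At 11/4: a pole of order 3; residue 0.

Denominator factor (θ - 11/4)^3: pole of order 3 at 11/4, modulus 11/4.
The radius of convergence is the smallest modulus among the singular points: 11/4.
At the order-3 pole 11/4 set g(θ) = (θ - (11/4))^3*f(θ) = 2*θ - 1/18.
Order-3 pole: residue = g''(a)/2; g''(11/4) = 0, so the residue is 0.


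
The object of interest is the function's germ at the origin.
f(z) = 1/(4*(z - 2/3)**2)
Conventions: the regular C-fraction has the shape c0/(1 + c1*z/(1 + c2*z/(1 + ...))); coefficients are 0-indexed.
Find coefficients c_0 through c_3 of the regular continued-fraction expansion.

The regular C-fraction coefficients are [9/16, -3, 3/4, -3/4].

Taylor coefficients (expand at 0): a_0 = 9/16, a_1 = 27/16, a_2 = 243/64, a_3 = 243/32.
c0 = a_0 = 9/16. Peel one level at a time: if S = 1 + c*z/S' with S'(0) = 1, then c is the z-coefficient of S and S' = c*z/(S - 1).
S_1 = c0/f = 1 + (-3)*z + (9/4)*z^2 + ...; c1 = -3.
S_2 = c1*z/(S_1 - 1) = 1 + (3/4)*z + (9/16)*z^2 + ...; c2 = 3/4.
S_3 = c2*z/(S_2 - 1) = 1 + (-3/4)*z + ...; c3 = -3/4.


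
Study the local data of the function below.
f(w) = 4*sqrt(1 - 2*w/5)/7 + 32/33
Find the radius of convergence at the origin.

The radius of convergence is 5/2.

Branch term (4/7)*sqrt(1 - w/(5/2)): its argument vanishes at w = 5/2, a square-root branch point, modulus 5/2.
The radius of convergence is the smallest modulus among the singular points: 5/2.


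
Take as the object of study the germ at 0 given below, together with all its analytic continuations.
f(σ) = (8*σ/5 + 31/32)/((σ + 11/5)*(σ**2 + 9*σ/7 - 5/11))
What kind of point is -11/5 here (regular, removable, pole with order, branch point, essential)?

The denominator factor σ + 11/5 vanishes at -11/5 and appears to the power 1; the numerator there equals -2041/800, nonzero, and no other factor vanishes.
Hence a pole whose order is the multiplicity, 1.

The point is a pole of order 1.


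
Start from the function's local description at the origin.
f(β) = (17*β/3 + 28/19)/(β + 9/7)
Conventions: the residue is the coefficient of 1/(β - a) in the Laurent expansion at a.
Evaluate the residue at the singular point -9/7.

At the order-1 pole -9/7 set g(β) = (β - (-9/7))*f(β) = 17*β/3 + 28/19.
Simple pole: residue = g(a) at a = -9/7, which is -773/133.

The residue is -773/133.


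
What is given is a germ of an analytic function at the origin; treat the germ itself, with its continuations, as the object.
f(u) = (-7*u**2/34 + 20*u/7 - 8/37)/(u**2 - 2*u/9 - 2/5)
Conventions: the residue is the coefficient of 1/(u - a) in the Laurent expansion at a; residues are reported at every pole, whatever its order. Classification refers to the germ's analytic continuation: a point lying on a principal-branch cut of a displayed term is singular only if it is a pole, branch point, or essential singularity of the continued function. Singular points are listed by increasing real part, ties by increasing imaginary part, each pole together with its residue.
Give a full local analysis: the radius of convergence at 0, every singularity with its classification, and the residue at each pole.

Denominator factor (u**2 - 2*u/9 - 2/5): discriminant 668/405, real irrational roots 1/9 + (1/45)*sqrt(835) and 1/9 - (1/45)*sqrt(835); poles of order 1, moduli 1/9 + (1/45)*sqrt(835) and -1/9 + (1/45)*sqrt(835).
The radius of convergence is the smallest modulus among the singular points: -1/9 + (1/45)*sqrt(835).
The factor u**2 - 2*u/9 - 2/5 splits as (u - a)(u - a') with a = 1/9 - (1/45)*sqrt(835), a' = 1/9 + (1/45)*sqrt(835). At the order-1 pole a set g(u) = (u - a)*f(u) = [-7*u**2/34 + 20*u/7 - 8/37] / (u - a').
Simple pole: residue = g(a) at a = 1/9 - (1/45)*sqrt(835), which is 3011/2142 - (12311/33088545)*sqrt(835).
The factor u**2 - 2*u/9 - 2/5 splits as (u - a)(u - a') with a = 1/9 + (1/45)*sqrt(835), a' = 1/9 - (1/45)*sqrt(835). At the order-1 pole a set g(u) = (u - a)*f(u) = [-7*u**2/34 + 20*u/7 - 8/37] / (u - a').
Simple pole: residue = g(a) at a = 1/9 + (1/45)*sqrt(835), which is 3011/2142 + (12311/33088545)*sqrt(835).
List the singular points by increasing real part (a conjugate pair: the negative imaginary part first).

Radius of convergence at 0: -1/9 + (1/45)*sqrt(835).
At 1/9 - (1/45)*sqrt(835): a pole of order 1; residue 3011/2142 - (12311/33088545)*sqrt(835).
At 1/9 + (1/45)*sqrt(835): a pole of order 1; residue 3011/2142 + (12311/33088545)*sqrt(835).


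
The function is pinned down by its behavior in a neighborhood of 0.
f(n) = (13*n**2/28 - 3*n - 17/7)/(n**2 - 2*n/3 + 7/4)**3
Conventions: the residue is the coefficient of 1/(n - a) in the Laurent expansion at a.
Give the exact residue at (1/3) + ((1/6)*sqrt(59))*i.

The factor n**2 - 2*n/3 + 7/4 splits as (n - a)(n - a') with a = (1/3) + ((1/6)*sqrt(59))*i, a' = (1/3) - ((1/6)*sqrt(59))*i. At the order-3 pole a set g(n) = (n - a)^3*f(n) = [13*n**2/28 - 3*n - 17/7] / (n - a')^3.
Order-3 pole: residue = g''(a)/2; g''((1/3) + ((1/6)*sqrt(59))*i) = ((255015/5750612)*sqrt(59))*i, so the residue is ((255015/11501224)*sqrt(59))*i.

The residue is ((255015/11501224)*sqrt(59))*i.


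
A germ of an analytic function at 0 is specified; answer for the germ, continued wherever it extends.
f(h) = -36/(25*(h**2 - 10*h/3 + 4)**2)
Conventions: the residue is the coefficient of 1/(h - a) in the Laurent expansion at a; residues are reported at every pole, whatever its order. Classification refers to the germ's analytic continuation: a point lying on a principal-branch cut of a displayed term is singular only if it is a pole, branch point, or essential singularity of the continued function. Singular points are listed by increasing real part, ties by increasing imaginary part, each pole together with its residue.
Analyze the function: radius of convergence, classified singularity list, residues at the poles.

Radius of convergence at 0: 2.
At (5/3) - ((1/3)*sqrt(11))*i: a pole of order 2; residue -((243/3025)*sqrt(11))*i.
At (5/3) + ((1/3)*sqrt(11))*i: a pole of order 2; residue ((243/3025)*sqrt(11))*i.

Denominator factor (h**2 - 10*h/3 + 4)^2: discriminant -44/9, complex-conjugate roots (5/3) + ((1/3)*sqrt(11))*i and (5/3) - ((1/3)*sqrt(11))*i; poles of order 2, moduli 2 and 2.
The radius of convergence is the smallest modulus among the singular points: 2.
The factor h**2 - 10*h/3 + 4 splits as (h - a)(h - a') with a = (5/3) - ((1/3)*sqrt(11))*i, a' = (5/3) + ((1/3)*sqrt(11))*i. At the order-2 pole a set g(h) = (h - a)^2*f(h) = [-36/25] / (h - a')^2.
Order-2 pole: residue = g'(a); g'((5/3) - ((1/3)*sqrt(11))*i) = -((243/3025)*sqrt(11))*i, so the residue is -((243/3025)*sqrt(11))*i.
The factor h**2 - 10*h/3 + 4 splits as (h - a)(h - a') with a = (5/3) + ((1/3)*sqrt(11))*i, a' = (5/3) - ((1/3)*sqrt(11))*i. At the order-2 pole a set g(h) = (h - a)^2*f(h) = [-36/25] / (h - a')^2.
Order-2 pole: residue = g'(a); g'((5/3) + ((1/3)*sqrt(11))*i) = ((243/3025)*sqrt(11))*i, so the residue is ((243/3025)*sqrt(11))*i.
List the singular points by increasing real part (a conjugate pair: the negative imaginary part first).


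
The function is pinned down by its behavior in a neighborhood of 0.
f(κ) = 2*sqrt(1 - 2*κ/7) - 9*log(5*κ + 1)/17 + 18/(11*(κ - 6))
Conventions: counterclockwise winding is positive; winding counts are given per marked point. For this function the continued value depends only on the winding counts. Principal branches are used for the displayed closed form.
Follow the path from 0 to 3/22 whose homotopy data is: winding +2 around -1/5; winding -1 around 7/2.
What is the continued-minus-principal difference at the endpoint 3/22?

The rational part is single-valued and drops out of the difference; each branch term changes only by its own monodromy.
(-9/17)*log(1 - κ/(-1/5)): each positive loop around -1/5 adds 2*pi*i to the log, so winding +2 contributes (-9/17)*(2)*2*pi*i = -(36/17)*pi*i.
(2)*sqrt(1 - κ/(7/2)): winding -1 is odd, the square root flips sign, contributing -2*(2)*sqrt(1 - (3/22)/(7/2)) = -2*(2)*sqrt(74/77) = -(4/77)*sqrt(5698).
Summing the contributions at κ = 3/22 gives (-(4/77)*sqrt(5698)) - ((36/17)*pi)*i.

Continued minus principal equals (-(4/77)*sqrt(5698)) - ((36/17)*pi)*i.


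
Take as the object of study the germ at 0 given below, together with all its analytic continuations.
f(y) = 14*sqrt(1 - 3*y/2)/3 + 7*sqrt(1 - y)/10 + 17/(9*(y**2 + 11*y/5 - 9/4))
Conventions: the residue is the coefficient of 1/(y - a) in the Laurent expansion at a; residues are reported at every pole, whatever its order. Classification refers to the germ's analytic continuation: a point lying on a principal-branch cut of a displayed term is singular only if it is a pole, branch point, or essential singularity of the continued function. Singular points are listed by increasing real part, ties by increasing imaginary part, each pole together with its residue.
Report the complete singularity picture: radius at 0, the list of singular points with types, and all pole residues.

Radius of convergence at 0: 2/3.
At -11/10 - (1/10)*sqrt(346): a pole of order 1; residue -(85/3114)*sqrt(346).
At 2/3: an algebraic (square-root) branch point.
At -11/10 + (1/10)*sqrt(346): a pole of order 1; residue (85/3114)*sqrt(346).
At 1: an algebraic (square-root) branch point.

Denominator factor (y**2 + 11*y/5 - 9/4): discriminant 346/25, real irrational roots -11/10 + (1/10)*sqrt(346) and -11/10 - (1/10)*sqrt(346); poles of order 1, moduli -11/10 + (1/10)*sqrt(346) and 11/10 + (1/10)*sqrt(346).
Branch term (14/3)*sqrt(1 - y/(2/3)): its argument vanishes at y = 2/3, a square-root branch point, modulus 2/3.
Branch term (7/10)*sqrt(1 - y/(1)): its argument vanishes at y = 1, a square-root branch point, modulus 1.
The radius of convergence is the smallest modulus among the singular points: 2/3.
The branch terms are analytic at -11/10 - (1/10)*sqrt(346) and contribute nothing to the residue; only the rational part matters.
The factor y**2 + 11*y/5 - 9/4 splits as (y - a)(y - a') with a = -11/10 - (1/10)*sqrt(346), a' = -11/10 + (1/10)*sqrt(346). At the order-1 pole a set g(y) = (y - a)*(rational part) = [17/9] / (y - a').
Simple pole: residue = g(a) at a = -11/10 - (1/10)*sqrt(346), which is -(85/3114)*sqrt(346).
The branch terms are analytic at -11/10 + (1/10)*sqrt(346) and contribute nothing to the residue; only the rational part matters.
The factor y**2 + 11*y/5 - 9/4 splits as (y - a)(y - a') with a = -11/10 + (1/10)*sqrt(346), a' = -11/10 - (1/10)*sqrt(346). At the order-1 pole a set g(y) = (y - a)*(rational part) = [17/9] / (y - a').
Simple pole: residue = g(a) at a = -11/10 + (1/10)*sqrt(346), which is (85/3114)*sqrt(346).
List the singular points by increasing real part (a conjugate pair: the negative imaginary part first).


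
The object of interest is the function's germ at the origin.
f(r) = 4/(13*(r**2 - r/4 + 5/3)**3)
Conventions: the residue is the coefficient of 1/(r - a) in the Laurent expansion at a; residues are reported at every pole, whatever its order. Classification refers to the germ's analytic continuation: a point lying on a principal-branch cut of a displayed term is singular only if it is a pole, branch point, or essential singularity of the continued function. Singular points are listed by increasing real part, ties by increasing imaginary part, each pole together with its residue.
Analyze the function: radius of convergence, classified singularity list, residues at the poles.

Denominator factor (r**2 - r/4 + 5/3)^3: discriminant -317/48, complex-conjugate roots (1/8) + ((1/24)*sqrt(951))*i and (1/8) - ((1/24)*sqrt(951))*i; poles of order 3, moduli (1/3)*sqrt(15) and (1/3)*sqrt(15).
The radius of convergence is the smallest modulus among the singular points: (1/3)*sqrt(15).
The factor r**2 - r/4 + 5/3 splits as (r - a)(r - a') with a = (1/8) - ((1/24)*sqrt(951))*i, a' = (1/8) + ((1/24)*sqrt(951))*i. At the order-3 pole a set g(r) = (r - a)^3*f(r) = [4/13] / (r - a')^3.
Order-3 pole: residue = g''(a)/2; g''((1/8) - ((1/24)*sqrt(951))*i) = ((442368/414115169)*sqrt(951))*i, so the residue is ((221184/414115169)*sqrt(951))*i.
The factor r**2 - r/4 + 5/3 splits as (r - a)(r - a') with a = (1/8) + ((1/24)*sqrt(951))*i, a' = (1/8) - ((1/24)*sqrt(951))*i. At the order-3 pole a set g(r) = (r - a)^3*f(r) = [4/13] / (r - a')^3.
Order-3 pole: residue = g''(a)/2; g''((1/8) + ((1/24)*sqrt(951))*i) = -((442368/414115169)*sqrt(951))*i, so the residue is -((221184/414115169)*sqrt(951))*i.
List the singular points by increasing real part (a conjugate pair: the negative imaginary part first).

Radius of convergence at 0: (1/3)*sqrt(15).
At (1/8) - ((1/24)*sqrt(951))*i: a pole of order 3; residue ((221184/414115169)*sqrt(951))*i.
At (1/8) + ((1/24)*sqrt(951))*i: a pole of order 3; residue -((221184/414115169)*sqrt(951))*i.


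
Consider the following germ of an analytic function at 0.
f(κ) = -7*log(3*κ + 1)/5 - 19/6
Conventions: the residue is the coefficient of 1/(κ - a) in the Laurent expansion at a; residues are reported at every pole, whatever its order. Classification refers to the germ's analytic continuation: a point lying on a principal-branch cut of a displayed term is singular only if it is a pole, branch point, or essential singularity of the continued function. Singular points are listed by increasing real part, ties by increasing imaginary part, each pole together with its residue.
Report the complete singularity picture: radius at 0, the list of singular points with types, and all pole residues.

Branch term (-7/5)*log(1 - κ/(-1/3)): its argument vanishes at κ = -1/3, a logarithmic branch point, modulus 1/3.
The radius of convergence is the smallest modulus among the singular points: 1/3.

Radius of convergence at 0: 1/3.
At -1/3: a logarithmic branch point.


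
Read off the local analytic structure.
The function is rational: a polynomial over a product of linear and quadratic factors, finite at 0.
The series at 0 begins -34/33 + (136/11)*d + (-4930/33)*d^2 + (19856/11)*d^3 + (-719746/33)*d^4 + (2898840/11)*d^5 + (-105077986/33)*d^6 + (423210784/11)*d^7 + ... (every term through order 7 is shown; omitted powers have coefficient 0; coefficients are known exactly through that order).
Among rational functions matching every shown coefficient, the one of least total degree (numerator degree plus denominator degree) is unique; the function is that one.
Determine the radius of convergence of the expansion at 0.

The radius of convergence is -6 + sqrt(37).

No rational of total degree below 2 reproduces all 8 coefficients; solving the [0/2] Pade equations on them gives f(d) = 34/(33*(d**2 - 12*d - 1)), whose expansion matches every shown term.
Denominator factor (d**2 - 12*d - 1): discriminant 148, real irrational roots 6 + sqrt(37) and 6 - sqrt(37); poles of order 1, moduli 6 + sqrt(37) and -6 + sqrt(37).
The radius of convergence is the smallest modulus among the singular points: -6 + sqrt(37).


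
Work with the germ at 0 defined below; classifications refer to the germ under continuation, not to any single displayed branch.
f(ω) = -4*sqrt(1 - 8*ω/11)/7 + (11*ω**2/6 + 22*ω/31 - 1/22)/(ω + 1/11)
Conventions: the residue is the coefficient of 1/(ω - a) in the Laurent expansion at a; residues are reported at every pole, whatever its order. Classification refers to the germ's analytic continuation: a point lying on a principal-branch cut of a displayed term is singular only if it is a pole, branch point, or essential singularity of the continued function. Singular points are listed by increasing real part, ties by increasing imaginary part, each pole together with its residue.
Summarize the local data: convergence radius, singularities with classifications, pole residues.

Denominator factor (ω + 1/11): pole of order 1 at -1/11, modulus 1/11.
Branch term (-4/7)*sqrt(1 - ω/(11/8)): its argument vanishes at ω = 11/8, a square-root branch point, modulus 11/8.
The radius of convergence is the smallest modulus among the singular points: 1/11.
The branch term is analytic at -1/11 and contributes nothing to the residue; only the rational part matters.
At the order-1 pole -1/11 set g(ω) = (ω - (-1/11))*(rational part) = 11*ω**2/6 + 22*ω/31 - 1/22.
Simple pole: residue = g(a) at a = -1/11, which is -97/1023.
List the singular points by increasing real part (a conjugate pair: the negative imaginary part first).

Radius of convergence at 0: 1/11.
At -1/11: a pole of order 1; residue -97/1023.
At 11/8: an algebraic (square-root) branch point.


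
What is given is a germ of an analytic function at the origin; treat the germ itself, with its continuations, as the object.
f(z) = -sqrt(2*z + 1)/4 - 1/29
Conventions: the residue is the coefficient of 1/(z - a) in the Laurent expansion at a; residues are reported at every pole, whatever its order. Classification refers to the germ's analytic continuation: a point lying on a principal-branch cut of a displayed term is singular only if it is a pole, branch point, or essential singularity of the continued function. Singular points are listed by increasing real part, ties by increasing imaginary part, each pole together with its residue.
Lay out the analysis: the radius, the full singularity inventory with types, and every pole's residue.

Radius of convergence at 0: 1/2.
At -1/2: an algebraic (square-root) branch point.

Branch term (-1/4)*sqrt(1 - z/(-1/2)): its argument vanishes at z = -1/2, a square-root branch point, modulus 1/2.
The radius of convergence is the smallest modulus among the singular points: 1/2.


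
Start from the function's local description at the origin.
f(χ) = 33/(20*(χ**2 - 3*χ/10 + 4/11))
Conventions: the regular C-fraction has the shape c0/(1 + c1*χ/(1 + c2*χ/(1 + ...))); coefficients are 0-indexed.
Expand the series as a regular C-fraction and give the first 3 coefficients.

The regular C-fraction coefficients are [363/80, -33/40, 10/3].

Taylor coefficients (expand at 0): a_0 = 363/80, a_1 = 11979/3200, a_2 = -1201893/128000.
c0 = a_0 = 363/80. Peel one level at a time: if S = 1 + c*χ/S' with S'(0) = 1, then c is the χ-coefficient of S and S' = c*χ/(S - 1).
S_1 = c0/f = 1 + (-33/40)*χ + (11/4)*χ^2 + ...; c1 = -33/40.
S_2 = c1*χ/(S_1 - 1) = 1 + (10/3)*χ + ...; c2 = 10/3.


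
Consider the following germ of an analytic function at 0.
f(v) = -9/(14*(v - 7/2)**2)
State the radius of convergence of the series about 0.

Denominator factor (v - 7/2)^2: pole of order 2 at 7/2, modulus 7/2.
The radius of convergence is the smallest modulus among the singular points: 7/2.

The radius of convergence is 7/2.


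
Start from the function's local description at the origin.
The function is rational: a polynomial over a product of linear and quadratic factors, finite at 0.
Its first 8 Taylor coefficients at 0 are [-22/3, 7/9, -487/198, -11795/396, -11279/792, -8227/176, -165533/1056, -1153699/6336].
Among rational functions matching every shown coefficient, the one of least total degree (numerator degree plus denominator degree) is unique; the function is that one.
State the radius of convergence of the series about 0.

The radius of convergence is 1/2.

No rational of total degree below 5 reproduces all 8 coefficients; solving the [2/3] Pade equations on them gives f(δ) = (-37*δ**2/33 - 10*δ/9 + 11/6)/((δ - 1/2)*(δ**2 + 3*δ/4 + 1/2)), whose expansion matches every shown term.
Denominator factor (δ**2 + 3*δ/4 + 1/2): discriminant -23/16, complex-conjugate roots (-3/8) + ((1/8)*sqrt(23))*i and (-3/8) - ((1/8)*sqrt(23))*i; poles of order 1, moduli (1/2)*sqrt(2) and (1/2)*sqrt(2).
Denominator factor (δ - 1/2): pole of order 1 at 1/2, modulus 1/2.
The radius of convergence is the smallest modulus among the singular points: 1/2.


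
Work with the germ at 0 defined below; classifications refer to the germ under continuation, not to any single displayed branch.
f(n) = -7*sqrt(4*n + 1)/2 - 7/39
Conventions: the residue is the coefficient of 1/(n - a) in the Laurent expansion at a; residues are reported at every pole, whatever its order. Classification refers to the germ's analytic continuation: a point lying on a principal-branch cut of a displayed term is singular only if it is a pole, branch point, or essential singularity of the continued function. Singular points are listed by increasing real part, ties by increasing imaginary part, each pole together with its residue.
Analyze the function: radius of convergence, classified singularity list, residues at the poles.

Radius of convergence at 0: 1/4.
At -1/4: an algebraic (square-root) branch point.

Branch term (-7/2)*sqrt(1 - n/(-1/4)): its argument vanishes at n = -1/4, a square-root branch point, modulus 1/4.
The radius of convergence is the smallest modulus among the singular points: 1/4.


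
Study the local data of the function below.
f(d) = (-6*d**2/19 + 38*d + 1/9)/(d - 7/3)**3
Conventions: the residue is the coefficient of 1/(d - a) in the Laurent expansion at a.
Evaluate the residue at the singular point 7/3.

The residue is -6/19.

At the order-3 pole 7/3 set g(d) = (d - (7/3))^3*f(d) = -6*d**2/19 + 38*d + 1/9.
Order-3 pole: residue = g''(a)/2; g''(7/3) = -12/19, so the residue is -6/19.


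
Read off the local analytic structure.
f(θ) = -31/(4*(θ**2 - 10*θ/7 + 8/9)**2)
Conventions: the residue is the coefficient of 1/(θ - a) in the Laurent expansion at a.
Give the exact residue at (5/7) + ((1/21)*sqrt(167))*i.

The factor θ**2 - 10*θ/7 + 8/9 splits as (θ - a)(θ - a') with a = (5/7) + ((1/21)*sqrt(167))*i, a' = (5/7) - ((1/21)*sqrt(167))*i. At the order-2 pole a set g(θ) = (θ - a)^2*f(θ) = [-31/4] / (θ - a')^2.
Order-2 pole: residue = g'(a); g'((5/7) + ((1/21)*sqrt(167))*i) = ((287091/446224)*sqrt(167))*i, so the residue is ((287091/446224)*sqrt(167))*i.

The residue is ((287091/446224)*sqrt(167))*i.


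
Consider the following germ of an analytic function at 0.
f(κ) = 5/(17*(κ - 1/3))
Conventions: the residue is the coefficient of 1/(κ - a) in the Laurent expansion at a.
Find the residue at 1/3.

At the order-1 pole 1/3 set g(κ) = (κ - (1/3))*f(κ) = 5/17.
Simple pole: residue = g(a) at a = 1/3, which is 5/17.

The residue is 5/17.


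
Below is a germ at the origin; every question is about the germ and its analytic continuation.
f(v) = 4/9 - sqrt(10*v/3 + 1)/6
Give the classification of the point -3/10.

The point is an algebraic (square-root) branch point.

The term (-1/6)*sqrt(1 - v/(-3/10)) has argument 1 - -3/10/(-3/10) = 0 at -3/10: a square-root (algebraic, two-sheeted) branch point; the remaining terms are analytic or single-valued there.


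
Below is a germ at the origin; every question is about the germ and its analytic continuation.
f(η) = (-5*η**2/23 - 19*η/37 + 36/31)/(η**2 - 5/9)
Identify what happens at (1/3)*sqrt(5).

The point is a pole of order 1.

The denominator factor η**2 - 5/9 vanishes at (1/3)*sqrt(5) and appears to the power 1; the numerator there equals 6677/6417 - (19/111)*sqrt(5), nonzero, and no other factor vanishes.
Hence a pole whose order is the multiplicity, 1.


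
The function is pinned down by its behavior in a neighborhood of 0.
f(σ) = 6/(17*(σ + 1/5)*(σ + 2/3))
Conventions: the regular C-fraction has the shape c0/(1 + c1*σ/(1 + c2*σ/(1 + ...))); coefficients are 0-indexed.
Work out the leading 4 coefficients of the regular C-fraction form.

Taylor coefficients (expand at 0): a_0 = 45/17, a_1 = -585/34, a_2 = 6255/68, a_3 = -63765/136.
c0 = a_0 = 45/17. Peel one level at a time: if S = 1 + c*σ/S' with S'(0) = 1, then c is the σ-coefficient of S and S' = c*σ/(S - 1).
S_1 = c0/f = 1 + (13/2)*σ + (15/2)*σ^2 + ...; c1 = 13/2.
S_2 = c1*σ/(S_1 - 1) = 1 + (-15/13)*σ + (225/169)*σ^2 + ...; c2 = -15/13.
S_3 = c2*σ/(S_2 - 1) = 1 + (15/13)*σ + ...; c3 = 15/13.

The regular C-fraction coefficients are [45/17, 13/2, -15/13, 15/13].


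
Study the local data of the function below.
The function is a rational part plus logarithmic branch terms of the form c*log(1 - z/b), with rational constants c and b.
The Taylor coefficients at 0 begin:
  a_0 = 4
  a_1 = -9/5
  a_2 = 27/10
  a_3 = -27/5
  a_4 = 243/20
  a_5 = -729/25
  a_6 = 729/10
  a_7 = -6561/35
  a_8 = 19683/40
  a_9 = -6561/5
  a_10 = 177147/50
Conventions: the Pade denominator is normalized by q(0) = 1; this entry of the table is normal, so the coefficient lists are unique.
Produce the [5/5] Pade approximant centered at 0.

Taylor coefficients needed (read off): a_0 = 4, a_1 = -9/5, a_2 = 27/10, a_3 = -27/5, a_4 = 243/20, a_5 = -729/25, a_6 = 729/10, a_7 = -6561/35, a_8 = 19683/40, a_9 = -6561/5, a_10 = 177147/50.
Write the denominator as Q(z) = 1 + q1*z + q2*z^2 + q3*z^3 + q4*z^4 + q5*z^5. Requiring Q*f - P = O(z^11) with deg P <= 5 kills the coefficients of z^6..z^10 in Q*f:
  z^6: a_6 + q1*a_5 + q2*a_4 + q3*a_3 + q4*a_2 + q5*a_1 = 0, i.e. 729/10 + (-729/25)*q1 + (243/20)*q2 + (-27/5)*q3 + (27/10)*q4 + (-9/5)*q5 = 0.
  z^7: a_7 + q1*a_6 + q2*a_5 + q3*a_4 + q4*a_3 + q5*a_2 = 0, i.e. -6561/35 + (729/10)*q1 + (-729/25)*q2 + (243/20)*q3 + (-27/5)*q4 + (27/10)*q5 = 0.
  z^8: a_8 + q1*a_7 + q2*a_6 + q3*a_5 + q4*a_4 + q5*a_3 = 0, i.e. 19683/40 + (-6561/35)*q1 + (729/10)*q2 + (-729/25)*q3 + (243/20)*q4 + (-27/5)*q5 = 0.
  z^9: a_9 + q1*a_8 + q2*a_7 + q3*a_6 + q4*a_5 + q5*a_4 = 0, i.e. -6561/5 + (19683/40)*q1 + (-6561/35)*q2 + (729/10)*q3 + (-729/25)*q4 + (243/20)*q5 = 0.
  z^10: a_10 + q1*a_9 + q2*a_8 + q3*a_7 + q4*a_6 + q5*a_5 = 0, i.e. 177147/50 + (-6561/5)*q1 + (19683/40)*q2 + (-6561/35)*q3 + (729/10)*q4 + (-729/25)*q5 = 0.
Solving this linear system: q1 = 15/2, q2 = 20, q3 = 45/2, q4 = 135/14, q5 = 27/28.
The numerator is Q*f truncated at degree 5: P0 = a_0 = 4; P1 = a_1 + q1*a_0 = 141/5; P2 = a_2 + q1*a_1 + q2*a_0 = 346/5; P3 = a_3 + q1*a_2 + q2*a_1 + q3*a_0 = 1377/20; P4 = a_4 + q1*a_3 + q2*a_2 + q3*a_1 + q4*a_0 = 3321/140; P5 = a_5 + q1*a_4 + q2*a_3 + q3*a_2 + q4*a_1 + q5*a_0 = 243/200.

The Pade approximant has numerator coefficients [4, 141/5, 346/5, 1377/20, 3321/140, 243/200]; denominator coefficients [1, 15/2, 20, 45/2, 135/14, 27/28].


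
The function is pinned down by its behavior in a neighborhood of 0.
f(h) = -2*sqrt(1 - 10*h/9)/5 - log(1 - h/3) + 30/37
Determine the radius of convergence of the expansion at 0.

Branch term (-1)*log(1 - h/(3)): its argument vanishes at h = 3, a logarithmic branch point, modulus 3.
Branch term (-2/5)*sqrt(1 - h/(9/10)): its argument vanishes at h = 9/10, a square-root branch point, modulus 9/10.
The radius of convergence is the smallest modulus among the singular points: 9/10.

The radius of convergence is 9/10.


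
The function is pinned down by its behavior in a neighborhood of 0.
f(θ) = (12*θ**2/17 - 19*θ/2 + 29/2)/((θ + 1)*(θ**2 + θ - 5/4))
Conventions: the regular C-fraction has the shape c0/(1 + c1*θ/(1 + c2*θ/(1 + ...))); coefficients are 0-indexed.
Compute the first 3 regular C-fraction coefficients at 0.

The regular C-fraction coefficients are [-58/5, 124/145, 19451/15283].

Taylor coefficients (expand at 0): a_0 = -58/5, a_1 = 248/25, a_2 = -44856/2125.
c0 = a_0 = -58/5. Peel one level at a time: if S = 1 + c*θ/S' with S'(0) = 1, then c is the θ-coefficient of S and S' = c*θ/(S - 1).
S_1 = c0/f = 1 + (124/145)*θ + (-77804/71485)*θ^2 + ...; c1 = 124/145.
S_2 = c1*θ/(S_1 - 1) = 1 + (19451/15283)*θ + ...; c2 = 19451/15283.


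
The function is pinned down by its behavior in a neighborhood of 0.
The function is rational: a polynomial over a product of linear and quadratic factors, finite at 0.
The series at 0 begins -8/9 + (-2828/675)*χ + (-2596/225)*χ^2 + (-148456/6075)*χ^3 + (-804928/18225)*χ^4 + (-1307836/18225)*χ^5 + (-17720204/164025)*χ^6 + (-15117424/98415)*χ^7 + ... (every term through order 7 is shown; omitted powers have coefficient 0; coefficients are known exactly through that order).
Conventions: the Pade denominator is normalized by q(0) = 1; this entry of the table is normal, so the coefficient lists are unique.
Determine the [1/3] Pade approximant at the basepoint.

Taylor coefficients needed (read off): a_0 = -8/9, a_1 = -2828/675, a_2 = -2596/225, a_3 = -148456/6075, a_4 = -804928/18225.
Write the denominator as Q(χ) = 1 + q1*χ + q2*χ^2 + q3*χ^3. Requiring Q*f - P = O(χ^5) with deg P <= 1 kills the coefficients of χ^2..χ^4 in Q*f:
  χ^2: a_2 + q1*a_1 + q2*a_0 = 0, i.e. -2596/225 + (-2828/675)*q1 + (-8/9)*q2 = 0.
  χ^3: a_3 + q1*a_2 + q2*a_1 + q3*a_0 = 0, i.e. -148456/6075 + (-2596/225)*q1 + (-2828/675)*q2 + (-8/9)*q3 = 0.
  χ^4: a_4 + q1*a_3 + q2*a_2 + q3*a_1 = 0, i.e. -804928/18225 + (-148456/6075)*q1 + (-2596/225)*q2 + (-2828/675)*q3 = 0.
Solving this linear system: q1 = -134951353/33219543, q2 = 87806161/14236947, q3 = -42423613/11073181.
The numerator is Q*f truncated at degree 1: P0 = a_0 = -8/9; P1 = a_1 + q1*a_0 = -1441561756/2491465725.

The Pade approximant has numerator coefficients [-8/9, -1441561756/2491465725]; denominator coefficients [1, -134951353/33219543, 87806161/14236947, -42423613/11073181].


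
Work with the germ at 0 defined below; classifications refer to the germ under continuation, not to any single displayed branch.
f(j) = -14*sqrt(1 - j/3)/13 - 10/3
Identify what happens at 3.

The term (-14/13)*sqrt(1 - j/(3)) has argument 1 - 3/(3) = 0 at 3: a square-root (algebraic, two-sheeted) branch point; the remaining terms are analytic or single-valued there.

The point is an algebraic (square-root) branch point.


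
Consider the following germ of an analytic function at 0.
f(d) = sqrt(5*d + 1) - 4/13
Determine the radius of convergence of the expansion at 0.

The radius of convergence is 1/5.

Branch term (1)*sqrt(1 - d/(-1/5)): its argument vanishes at d = -1/5, a square-root branch point, modulus 1/5.
The radius of convergence is the smallest modulus among the singular points: 1/5.


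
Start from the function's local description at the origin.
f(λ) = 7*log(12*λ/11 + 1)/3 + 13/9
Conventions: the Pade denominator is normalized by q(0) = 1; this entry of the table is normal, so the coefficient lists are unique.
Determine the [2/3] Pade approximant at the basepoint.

Taylor coefficients needed (expand at 0): a_0 = 13/9, a_1 = 28/11, a_2 = -168/121, a_3 = 1344/1331, a_4 = -12096/14641, a_5 = 580608/805255.
Write the denominator as Q(λ) = 1 + q1*λ + q2*λ^2 + q3*λ^3. Requiring Q*f - P = O(λ^6) with deg P <= 2 kills the coefficients of λ^3..λ^5 in Q*f:
  λ^3: a_3 + q1*a_2 + q2*a_1 + q3*a_0 = 0, i.e. 1344/1331 + (-168/121)*q1 + (28/11)*q2 + (13/9)*q3 = 0.
  λ^4: a_4 + q1*a_3 + q2*a_2 + q3*a_1 = 0, i.e. -12096/14641 + (1344/1331)*q1 + (-168/121)*q2 + (28/11)*q3 = 0.
  λ^5: a_5 + q1*a_4 + q2*a_3 + q3*a_2 = 0, i.e. 580608/805255 + (-12096/14641)*q1 + (1344/1331)*q2 + (-168/121)*q3 = 0.
Solving this linear system: q1 = 261/209, q2 = 3348/11495, q3 = -1512/126445.
The numerator is Q*f truncated at degree 2: P0 = a_0 = 13/9; P1 = a_1 + q1*a_0 = 909/209; P2 = a_2 + q1*a_1 + q2*a_0 = 25416/11495.

The Pade approximant has numerator coefficients [13/9, 909/209, 25416/11495]; denominator coefficients [1, 261/209, 3348/11495, -1512/126445].


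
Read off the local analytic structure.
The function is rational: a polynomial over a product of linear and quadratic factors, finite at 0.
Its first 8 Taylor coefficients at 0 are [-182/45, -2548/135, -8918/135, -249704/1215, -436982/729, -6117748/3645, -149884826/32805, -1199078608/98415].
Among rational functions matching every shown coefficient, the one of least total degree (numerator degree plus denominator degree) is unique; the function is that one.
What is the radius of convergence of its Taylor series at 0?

The radius of convergence is 3/7.

No rational of total degree below 2 reproduces all 8 coefficients; solving the [0/2] Pade equations on them gives f(α) = -26/(35*(α - 3/7)**2), whose expansion matches every shown term.
Denominator factor (α - 3/7)^2: pole of order 2 at 3/7, modulus 3/7.
The radius of convergence is the smallest modulus among the singular points: 3/7.


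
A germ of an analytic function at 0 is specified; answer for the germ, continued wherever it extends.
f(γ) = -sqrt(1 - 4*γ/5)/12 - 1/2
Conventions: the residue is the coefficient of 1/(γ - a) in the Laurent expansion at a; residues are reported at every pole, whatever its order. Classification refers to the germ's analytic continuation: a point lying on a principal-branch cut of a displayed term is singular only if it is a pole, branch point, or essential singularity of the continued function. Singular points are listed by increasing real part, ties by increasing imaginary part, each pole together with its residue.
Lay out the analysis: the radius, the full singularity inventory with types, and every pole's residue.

Radius of convergence at 0: 5/4.
At 5/4: an algebraic (square-root) branch point.

Branch term (-1/12)*sqrt(1 - γ/(5/4)): its argument vanishes at γ = 5/4, a square-root branch point, modulus 5/4.
The radius of convergence is the smallest modulus among the singular points: 5/4.


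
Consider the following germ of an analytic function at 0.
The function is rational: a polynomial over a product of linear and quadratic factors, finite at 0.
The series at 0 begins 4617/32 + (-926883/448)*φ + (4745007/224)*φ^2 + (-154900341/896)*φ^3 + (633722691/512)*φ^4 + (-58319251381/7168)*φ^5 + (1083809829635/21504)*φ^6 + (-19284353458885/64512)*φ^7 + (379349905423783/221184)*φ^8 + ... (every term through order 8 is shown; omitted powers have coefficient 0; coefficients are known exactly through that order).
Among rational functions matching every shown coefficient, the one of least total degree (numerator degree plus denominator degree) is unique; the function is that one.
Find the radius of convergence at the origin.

No rational of total degree below 7 reproduces all 9 coefficients; solving the [2/5] Pade equations on them gives f(φ) = (-21*φ**2 + 13*φ/7 - 19/12)/((φ + 2/9)**3*(φ**2 + φ/3 - 1)), whose expansion matches every shown term.
Denominator factor (φ**2 + φ/3 - 1): discriminant 37/9, real irrational roots -1/6 + (1/6)*sqrt(37) and -1/6 - (1/6)*sqrt(37); poles of order 1, moduli -1/6 + (1/6)*sqrt(37) and 1/6 + (1/6)*sqrt(37).
Denominator factor (φ + 2/9)^3: pole of order 3 at -2/9, modulus 2/9.
The radius of convergence is the smallest modulus among the singular points: 2/9.

The radius of convergence is 2/9.


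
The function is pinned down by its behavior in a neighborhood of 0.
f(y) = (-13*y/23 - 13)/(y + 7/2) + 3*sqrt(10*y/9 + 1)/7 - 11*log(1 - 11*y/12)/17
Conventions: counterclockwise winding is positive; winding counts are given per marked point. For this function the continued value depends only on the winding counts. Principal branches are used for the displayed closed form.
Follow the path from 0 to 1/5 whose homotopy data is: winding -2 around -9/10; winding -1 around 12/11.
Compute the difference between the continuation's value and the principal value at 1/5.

Continued minus principal equals (22/17)*pi*i.

The rational part is single-valued and drops out of the difference; each branch term changes only by its own monodromy.
(3/7)*sqrt(1 - y/(-9/10)): winding -2 is even, the square root returns to the same sheet, contribution 0.
(-11/17)*log(1 - y/(12/11)): each positive loop around 12/11 adds 2*pi*i to the log, so winding -1 contributes (-11/17)*(-1)*2*pi*i = (22/17)*pi*i.
Summing the contributions at y = 1/5 gives (22/17)*pi*i.


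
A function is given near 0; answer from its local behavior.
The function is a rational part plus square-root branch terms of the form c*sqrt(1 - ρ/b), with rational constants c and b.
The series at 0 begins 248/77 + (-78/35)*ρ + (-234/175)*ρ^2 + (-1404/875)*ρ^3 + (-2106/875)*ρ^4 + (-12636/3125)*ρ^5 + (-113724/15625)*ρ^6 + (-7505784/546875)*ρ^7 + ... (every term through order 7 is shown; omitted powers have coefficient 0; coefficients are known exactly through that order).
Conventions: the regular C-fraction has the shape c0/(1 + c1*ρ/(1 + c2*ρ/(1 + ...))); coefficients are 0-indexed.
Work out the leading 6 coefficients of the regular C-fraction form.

The regular C-fraction coefficients are [248/77, 429/620, -801/620, -124/445, -82/89, -801/2050].

Taylor coefficients (read off): a_0 = 248/77, a_1 = -78/35, a_2 = -234/175, a_3 = -1404/875, a_4 = -2106/875, a_5 = -12636/3125.
c0 = a_0 = 248/77. Peel one level at a time: if S = 1 + c*ρ/S' with S'(0) = 1, then c is the ρ-coefficient of S and S' = c*ρ/(S - 1).
S_1 = c0/f = 1 + (429/620)*ρ + (343629/384400)*ρ^2 + ...; c1 = 429/620.
S_2 = c1*ρ/(S_1 - 1) = 1 + (-801/620)*ρ + (-9/25)*ρ^2 + ...; c2 = -801/620.
S_3 = c2*ρ/(S_2 - 1) = 1 + (-124/445)*ρ + (-10168/39605)*ρ^2 + ...; c3 = -124/445.
S_4 = c3*ρ/(S_3 - 1) = 1 + (-82/89)*ρ + (-9/25)*ρ^2 + ...; c4 = -82/89.
S_5 = c4*ρ/(S_4 - 1) = 1 + (-801/2050)*ρ + ...; c5 = -801/2050.
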